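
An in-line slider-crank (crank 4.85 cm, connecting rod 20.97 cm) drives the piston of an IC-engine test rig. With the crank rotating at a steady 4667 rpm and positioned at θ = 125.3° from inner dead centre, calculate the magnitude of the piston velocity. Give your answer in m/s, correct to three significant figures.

ω = 2π·4667/60 = 488.7 rad/s
For an in-line slider-crank, x = r cosθ + √(L² − r² sin²θ), so v = −rω sinθ·[1 + r cosθ/√(L² − r² sin²θ)].
With r = 0.0485 m, L = 0.2097 m, θ = 125.3°: √(L² − r² sin²θ) = 0.20593 m.
v = −0.0485·488.7·0.81614·[1 + 0.0485·-0.57786/0.20593] = -16.712 m/s.
|v| = 16.712 m/s.

16.7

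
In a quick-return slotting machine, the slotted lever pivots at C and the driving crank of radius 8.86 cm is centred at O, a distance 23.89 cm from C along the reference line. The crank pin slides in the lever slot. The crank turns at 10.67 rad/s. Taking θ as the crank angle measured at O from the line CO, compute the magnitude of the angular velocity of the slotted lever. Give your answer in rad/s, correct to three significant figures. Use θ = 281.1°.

1.74

ω = 10.67 rad/s
Crank pin A relative to C: A = (d + r cosθ, r sinθ); lever angle φ = atan2(r sinθ, d + r cosθ).
Differentiating tanφ: φ̇ = rω(d cosθ + r)/(d² + r² + 2dr cosθ).
d² + r² + 2dr cosθ = |CA|² = 0.0730732 m²;  d cosθ + r = +0.13459 m.
|ω_lever| = |0.0886·10.67·+0.13459| / 0.0730732 = 1.7413 rad/s.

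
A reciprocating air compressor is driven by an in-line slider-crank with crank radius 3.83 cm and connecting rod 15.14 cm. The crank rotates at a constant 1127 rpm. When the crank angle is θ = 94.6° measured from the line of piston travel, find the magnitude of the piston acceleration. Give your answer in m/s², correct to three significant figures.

ω = 2π·1127/60 = 118 rad/s
x(θ) = r cosθ + √(L² − r² sin²θ); with ω constant, a = ω²·d²x/dθ².
d²x/dθ² = −r cosθ − r²(cos2θ)/√u − r⁴ sin²2θ/(4u^{3/2}),  u = L² − r² sin²θ = 0.0214645 m².
Substituting r = 0.0383 m, L = 0.1514 m, θ = 94.6°: d²x/dθ² = +0.012951 m.
a = ω²·d²x/dθ² = (118)²·(+0.012951) = +180.39 m/s²;  |a| = 180.39 m/s².

180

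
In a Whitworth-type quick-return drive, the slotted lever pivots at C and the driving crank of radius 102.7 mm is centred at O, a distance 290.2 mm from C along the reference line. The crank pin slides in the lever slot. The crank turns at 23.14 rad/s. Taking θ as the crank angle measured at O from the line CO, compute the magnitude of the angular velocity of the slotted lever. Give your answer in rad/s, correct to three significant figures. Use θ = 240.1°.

ω = 23.14 rad/s
Crank pin A relative to C: A = (d + r cosθ, r sinθ); lever angle φ = atan2(r sinθ, d + r cosθ).
Differentiating tanφ: φ̇ = rω(d cosθ + r)/(d² + r² + 2dr cosθ).
d² + r² + 2dr cosθ = |CA|² = 0.0650499 m²;  d cosθ + r = -0.041961 m.
|ω_lever| = |0.1027·23.14·-0.041961| / 0.0650499 = 1.533 rad/s.

1.53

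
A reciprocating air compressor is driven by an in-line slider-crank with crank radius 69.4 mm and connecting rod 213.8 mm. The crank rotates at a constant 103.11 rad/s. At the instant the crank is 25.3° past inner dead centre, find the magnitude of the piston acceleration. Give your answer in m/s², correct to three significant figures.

824

ω = 103.1 rad/s
x(θ) = r cosθ + √(L² − r² sin²θ); with ω constant, a = ω²·d²x/dθ².
d²x/dθ² = −r cosθ − r²(cos2θ)/√u − r⁴ sin²2θ/(4u^{3/2}),  u = L² − r² sin²θ = 0.0448308 m².
Substituting r = 0.0694 m, L = 0.2138 m, θ = 25.3°: d²x/dθ² = -0.077547 m.
a = ω²·d²x/dθ² = (103.1)²·(-0.077547) = -824.45 m/s²;  |a| = 824.45 m/s².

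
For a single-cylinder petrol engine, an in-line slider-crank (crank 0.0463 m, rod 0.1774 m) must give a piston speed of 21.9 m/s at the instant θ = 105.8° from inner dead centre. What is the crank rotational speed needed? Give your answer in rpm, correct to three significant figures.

For an in-line slider-crank, |v_piston| = rω|sinθ|·[1 + r cosθ/√(L² − r² sin²θ)].
With r = 0.0463 m, L = 0.1774 m, θ = 105.8°: the bracketed kinematic factor |dx/dθ| = 0.04128 m.
ω = v/|dx/dθ| = 21.9/0.04128 = 530.52 rad/s.
N = 60ω/(2π) = 5066.1 rpm.

5070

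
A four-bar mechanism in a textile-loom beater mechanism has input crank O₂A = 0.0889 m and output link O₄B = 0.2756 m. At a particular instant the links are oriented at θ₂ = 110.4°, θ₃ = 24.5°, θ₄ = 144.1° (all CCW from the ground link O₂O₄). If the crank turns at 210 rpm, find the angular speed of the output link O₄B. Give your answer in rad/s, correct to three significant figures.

ω₂ = 21.99 rad/s (from 210 rpm).
Differentiating the loop-closure r₂e^{iθ₂}+r₃e^{iθ₃}=r₁+r₄e^{iθ₄} gives r₂ω₂e^{iθ₂}+r₃ω₃e^{iθ₃}=r₄ω₄e^{iθ₄}.
Eliminating the other unknown: ω₄ = r₂ω₂ sin(θ₂−θ₃) / [r₄ sin(θ₄−θ₃)].
Numerator sine = +0.99744; denominator sine = +0.86949.
Result = 0.0889·21.99·(+0.99744) / (0.2756·(+0.86949)) = +8.1375 rad/s; magnitude 8.1375 rad/s.

8.14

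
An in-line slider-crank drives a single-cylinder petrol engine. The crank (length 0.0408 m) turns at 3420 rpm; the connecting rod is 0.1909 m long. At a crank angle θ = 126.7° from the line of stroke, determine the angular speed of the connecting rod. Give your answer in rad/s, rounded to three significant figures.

ω = 358.1 rad/s (converted from 3420 rpm).
The rod makes angle φ with the slider axis where L sinφ = r sinθ; differentiating, L cosφ·φ̇ = r ω cosθ.
L cosφ = √(L² − r² sin²θ) = 0.18808 m.
|ω_rod| = r ω |cosθ| / √(L² − r² sin²θ) = 0.0408·358.1·0.59763/0.18808 = 46.431 rad/s.

46.4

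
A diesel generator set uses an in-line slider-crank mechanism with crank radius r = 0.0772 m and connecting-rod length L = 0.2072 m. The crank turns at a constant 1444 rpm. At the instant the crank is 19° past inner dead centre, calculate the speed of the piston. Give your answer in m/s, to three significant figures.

5.15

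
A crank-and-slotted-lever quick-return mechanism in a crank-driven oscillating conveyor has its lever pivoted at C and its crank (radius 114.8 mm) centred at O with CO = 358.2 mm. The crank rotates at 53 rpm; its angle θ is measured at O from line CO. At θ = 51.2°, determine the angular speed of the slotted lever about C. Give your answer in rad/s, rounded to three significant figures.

ω = 5.55 rad/s (from 53 rpm).
Crank pin A relative to C: A = (d + r cosθ, r sinθ); lever angle φ = atan2(r sinθ, d + r cosθ).
Differentiating tanφ: φ̇ = rω(d cosθ + r)/(d² + r² + 2dr cosθ).
d² + r² + 2dr cosθ = |CA|² = 0.19302 m²;  d cosθ + r = +0.33925 m.
|ω_lever| = |0.1148·5.55·+0.33925| / 0.19302 = 1.1199 rad/s.

1.12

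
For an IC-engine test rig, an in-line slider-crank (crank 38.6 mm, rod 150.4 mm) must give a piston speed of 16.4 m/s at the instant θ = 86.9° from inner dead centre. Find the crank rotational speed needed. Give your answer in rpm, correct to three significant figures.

4010

For an in-line slider-crank, |v_piston| = rω|sinθ|·[1 + r cosθ/√(L² − r² sin²θ)].
With r = 0.0386 m, L = 0.1504 m, θ = 86.9°: the bracketed kinematic factor |dx/dθ| = 0.039097 m.
ω = v/|dx/dθ| = 16.4/0.039097 = 419.47 rad/s.
N = 60ω/(2π) = 4005.6 rpm.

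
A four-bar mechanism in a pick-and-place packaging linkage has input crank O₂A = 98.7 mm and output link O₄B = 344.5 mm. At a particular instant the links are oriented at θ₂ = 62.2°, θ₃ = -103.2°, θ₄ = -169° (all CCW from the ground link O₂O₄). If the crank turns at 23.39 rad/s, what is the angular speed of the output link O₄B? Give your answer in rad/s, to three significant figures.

1.85

ω₂ = 23.39 rad/s
Differentiating the loop-closure r₂e^{iθ₂}+r₃e^{iθ₃}=r₁+r₄e^{iθ₄} gives r₂ω₂e^{iθ₂}+r₃ω₃e^{iθ₃}=r₄ω₄e^{iθ₄}.
Eliminating the other unknown: ω₄ = r₂ω₂ sin(θ₂−θ₃) / [r₄ sin(θ₄−θ₃)].
Numerator sine = +0.25207; denominator sine = -0.91212.
Result = 0.0987·23.39·(+0.25207) / (0.3445·(-0.91212)) = -1.8519 rad/s; magnitude 1.8519 rad/s.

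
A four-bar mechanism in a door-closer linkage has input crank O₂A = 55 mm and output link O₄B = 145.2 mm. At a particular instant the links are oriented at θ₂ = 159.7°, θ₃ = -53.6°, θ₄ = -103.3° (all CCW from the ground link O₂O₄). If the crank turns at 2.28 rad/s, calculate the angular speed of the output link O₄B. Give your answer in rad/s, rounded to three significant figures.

ω₂ = 2.28 rad/s
Differentiating the loop-closure r₂e^{iθ₂}+r₃e^{iθ₃}=r₁+r₄e^{iθ₄} gives r₂ω₂e^{iθ₂}+r₃ω₃e^{iθ₃}=r₄ω₄e^{iθ₄}.
Eliminating the other unknown: ω₄ = r₂ω₂ sin(θ₂−θ₃) / [r₄ sin(θ₄−θ₃)].
Numerator sine = -0.54902; denominator sine = -0.76267.
Result = 0.055·2.28·(-0.54902) / (0.1452·(-0.76267)) = +0.62171 rad/s; magnitude 0.62171 rad/s.

0.622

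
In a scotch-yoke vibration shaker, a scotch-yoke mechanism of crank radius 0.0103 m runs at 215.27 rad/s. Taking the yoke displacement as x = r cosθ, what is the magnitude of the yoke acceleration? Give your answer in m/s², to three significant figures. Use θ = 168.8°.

468

ω = 215.3 rad/s
x = r cosθ ⇒ ẍ = −rω² cosθ (ω constant).
|a| = rω²|cosθ| = 0.0103·(215.3)²·|cos 168.8°| = 468.22 m/s².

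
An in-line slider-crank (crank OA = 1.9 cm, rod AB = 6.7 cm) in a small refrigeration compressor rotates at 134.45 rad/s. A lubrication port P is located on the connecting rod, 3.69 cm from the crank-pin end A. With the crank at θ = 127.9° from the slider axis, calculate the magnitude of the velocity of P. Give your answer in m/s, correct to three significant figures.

ω = 134.4 rad/s.  Crank-pin speed |V_A| = rω = 2.5545 m/s, perpendicular to OA.
Rod angle: sinφ = −(r/L) sinθ ⇒ φ = -12.931°; ω_rod = −rω cosθ/√(L²−r²sin²θ) = +24.031 rad/s.
V_P = V_A + ω_rod × AP, with AP = 0.0369 m along the rod.
Components: V_Px = −rω sinθ − a·ω_rod·sinφ = -1.8173 m/s;  V_Py = rω cosθ + a·ω_rod·cosφ = -0.70498 m/s.
|V_P| = √(V_Px² + V_Py²) = 1.9493 m/s.

1.95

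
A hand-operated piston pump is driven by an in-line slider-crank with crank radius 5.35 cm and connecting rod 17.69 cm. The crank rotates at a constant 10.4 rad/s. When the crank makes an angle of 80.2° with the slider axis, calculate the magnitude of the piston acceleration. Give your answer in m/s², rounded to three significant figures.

0.737

ω = 10.4 rad/s
x(θ) = r cosθ + √(L² − r² sin²θ); with ω constant, a = ω²·d²x/dθ².
d²x/dθ² = −r cosθ − r²(cos2θ)/√u − r⁴ sin²2θ/(4u^{3/2}),  u = L² − r² sin²θ = 0.0285143 m².
Substituting r = 0.0535 m, L = 0.1769 m, θ = 80.2°: d²x/dθ² = +0.006814 m.
a = ω²·d²x/dθ² = (10.4)²·(+0.006814) = +0.73701 m/s²;  |a| = 0.73701 m/s².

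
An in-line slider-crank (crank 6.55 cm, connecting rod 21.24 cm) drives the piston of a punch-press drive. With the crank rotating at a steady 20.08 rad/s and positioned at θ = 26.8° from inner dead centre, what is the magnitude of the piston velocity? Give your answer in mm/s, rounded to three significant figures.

ω = 20.08 rad/s
For an in-line slider-crank, x = r cosθ + √(L² − r² sin²θ), so v = −rω sinθ·[1 + r cosθ/√(L² − r² sin²θ)].
With r = 0.0655 m, L = 0.2124 m, θ = 26.8°: √(L² − r² sin²θ) = 0.21034 m.
v = −0.0655·20.08·0.45088·[1 + 0.0655·0.89259/0.21034] = -0.75784 m/s.
|v| = 0.75784 m/s = 757.84 mm/s.

758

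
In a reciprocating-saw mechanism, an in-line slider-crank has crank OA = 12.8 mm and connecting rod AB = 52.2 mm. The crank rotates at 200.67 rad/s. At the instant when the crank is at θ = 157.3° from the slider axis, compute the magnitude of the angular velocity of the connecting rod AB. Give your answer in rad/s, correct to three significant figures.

45.6

ω = 200.7 rad/s
The rod makes angle φ with the slider axis where L sinφ = r sinθ; differentiating, L cosφ·φ̇ = r ω cosθ.
L cosφ = √(L² − r² sin²θ) = 0.051966 m.
|ω_rod| = r ω |cosθ| / √(L² − r² sin²θ) = 0.0128·200.7·0.92254/0.051966 = 45.599 rad/s.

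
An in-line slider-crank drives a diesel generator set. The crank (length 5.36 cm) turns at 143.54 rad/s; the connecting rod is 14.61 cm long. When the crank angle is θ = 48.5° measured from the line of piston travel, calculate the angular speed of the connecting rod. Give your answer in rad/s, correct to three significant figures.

36.3

ω = 143.5 rad/s
The rod makes angle φ with the slider axis where L sinφ = r sinθ; differentiating, L cosφ·φ̇ = r ω cosθ.
L cosφ = √(L² − r² sin²θ) = 0.14048 m.
|ω_rod| = r ω |cosθ| / √(L² − r² sin²θ) = 0.0536·143.5·0.66262/0.14048 = 36.291 rad/s.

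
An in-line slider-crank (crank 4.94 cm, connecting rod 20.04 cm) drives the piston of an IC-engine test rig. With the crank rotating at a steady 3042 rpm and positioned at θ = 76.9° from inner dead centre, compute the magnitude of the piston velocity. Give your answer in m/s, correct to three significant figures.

ω = 2π·3042/60 = 318.6 rad/s
For an in-line slider-crank, x = r cosθ + √(L² − r² sin²θ), so v = −rω sinθ·[1 + r cosθ/√(L² − r² sin²θ)].
With r = 0.0494 m, L = 0.2004 m, θ = 76.9°: √(L² − r² sin²θ) = 0.19454 m.
v = −0.0494·318.6·0.97398·[1 + 0.0494·0.22665/0.19454] = -16.209 m/s.
|v| = 16.209 m/s.

16.2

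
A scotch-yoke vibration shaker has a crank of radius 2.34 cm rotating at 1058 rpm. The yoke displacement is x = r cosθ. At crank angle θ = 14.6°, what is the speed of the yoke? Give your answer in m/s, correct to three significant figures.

0.654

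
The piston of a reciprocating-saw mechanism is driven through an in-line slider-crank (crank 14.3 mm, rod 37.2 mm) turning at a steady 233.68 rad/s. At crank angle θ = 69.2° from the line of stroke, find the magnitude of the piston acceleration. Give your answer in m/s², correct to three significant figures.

42.8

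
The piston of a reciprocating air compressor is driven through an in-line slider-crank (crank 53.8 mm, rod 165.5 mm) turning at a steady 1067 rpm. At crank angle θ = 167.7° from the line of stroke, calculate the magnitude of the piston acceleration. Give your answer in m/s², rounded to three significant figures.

456

ω = 2π·1067/60 = 111.7 rad/s
x(θ) = r cosθ + √(L² − r² sin²θ); with ω constant, a = ω²·d²x/dθ².
d²x/dθ² = −r cosθ − r²(cos2θ)/√u − r⁴ sin²2θ/(4u^{3/2}),  u = L² − r² sin²θ = 0.0272589 m².
Substituting r = 0.0538 m, L = 0.1655 m, θ = 167.7°: d²x/dθ² = +0.036544 m.
a = ω²·d²x/dθ² = (111.7)²·(+0.036544) = +456.25 m/s²;  |a| = 456.25 m/s².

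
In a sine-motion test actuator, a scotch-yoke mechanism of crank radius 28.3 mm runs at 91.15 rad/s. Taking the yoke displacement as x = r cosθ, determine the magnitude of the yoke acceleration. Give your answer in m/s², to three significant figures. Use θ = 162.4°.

ω = 91.15 rad/s
x = r cosθ ⇒ ẍ = −rω² cosθ (ω constant).
|a| = rω²|cosθ| = 0.0283·(91.15)²·|cos 162.4°| = 224.12 m/s².

224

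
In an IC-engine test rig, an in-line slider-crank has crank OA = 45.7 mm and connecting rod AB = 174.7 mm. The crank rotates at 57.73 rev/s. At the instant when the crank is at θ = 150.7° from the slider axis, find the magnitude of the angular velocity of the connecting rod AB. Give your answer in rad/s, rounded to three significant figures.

ω = 362.7 rad/s (converted from 57.73 rev/s).
The rod makes angle φ with the slider axis where L sinφ = r sinθ; differentiating, L cosφ·φ̇ = r ω cosθ.
L cosφ = √(L² − r² sin²θ) = 0.17326 m.
|ω_rod| = r ω |cosθ| / √(L² − r² sin²θ) = 0.0457·362.7·0.87207/0.17326 = 83.434 rad/s.

83.4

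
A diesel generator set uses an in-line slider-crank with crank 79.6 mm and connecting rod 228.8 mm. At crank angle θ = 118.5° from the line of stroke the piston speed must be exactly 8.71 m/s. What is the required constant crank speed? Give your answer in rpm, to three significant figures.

1440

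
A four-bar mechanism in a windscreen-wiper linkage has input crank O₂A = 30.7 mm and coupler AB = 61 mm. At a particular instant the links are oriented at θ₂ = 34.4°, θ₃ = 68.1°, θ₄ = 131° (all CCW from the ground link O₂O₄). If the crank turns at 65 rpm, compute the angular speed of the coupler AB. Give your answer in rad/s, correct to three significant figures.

3.82

ω₂ = 6.807 rad/s (from 65 rpm).
Differentiating the loop-closure r₂e^{iθ₂}+r₃e^{iθ₃}=r₁+r₄e^{iθ₄} gives r₂ω₂e^{iθ₂}+r₃ω₃e^{iθ₃}=r₄ω₄e^{iθ₄}.
Eliminating the other unknown: ω₃ = r₂ω₂ sin(θ₄−θ₂) / [r₃ sin(θ₃−θ₄)].
Numerator sine = +0.99337; denominator sine = -0.89021.
Result = 0.0307·6.807·(+0.99337) / (0.061·(-0.89021)) = -3.8227 rad/s; magnitude 3.8227 rad/s.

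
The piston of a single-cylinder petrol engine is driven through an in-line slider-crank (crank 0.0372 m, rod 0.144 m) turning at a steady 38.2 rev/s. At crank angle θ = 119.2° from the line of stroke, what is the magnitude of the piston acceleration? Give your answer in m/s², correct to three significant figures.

ω = 2π·38.2 = 240 rad/s
x(θ) = r cosθ + √(L² − r² sin²θ); with ω constant, a = ω²·d²x/dθ².
d²x/dθ² = −r cosθ − r²(cos2θ)/√u − r⁴ sin²2θ/(4u^{3/2}),  u = L² − r² sin²θ = 0.0196815 m².
Substituting r = 0.0372 m, L = 0.144 m, θ = 119.2°: d²x/dθ² = +0.023191 m.
a = ω²·d²x/dθ² = (240)²·(+0.023191) = +1336 m/s²;  |a| = 1336 m/s².

1340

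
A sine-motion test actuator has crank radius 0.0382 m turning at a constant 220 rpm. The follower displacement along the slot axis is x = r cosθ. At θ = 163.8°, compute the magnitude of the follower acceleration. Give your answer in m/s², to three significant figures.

19.5

ω = 23.04 rad/s (from 220 rpm).
x = r cosθ ⇒ ẍ = −rω² cosθ (ω constant).
|a| = rω²|cosθ| = 0.0382·(23.04)²·|cos 163.8°| = 19.47 m/s².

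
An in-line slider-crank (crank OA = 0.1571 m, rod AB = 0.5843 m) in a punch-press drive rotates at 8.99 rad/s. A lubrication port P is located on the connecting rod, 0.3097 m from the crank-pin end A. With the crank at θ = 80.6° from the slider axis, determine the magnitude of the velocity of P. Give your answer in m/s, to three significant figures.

1.43

ω = 8.99 rad/s.  Crank-pin speed |V_A| = rω = 1.4123 m/s, perpendicular to OA.
Rod angle: sinφ = −(r/L) sinθ ⇒ φ = -15.382°; ω_rod = −rω cosθ/√(L²−r²sin²θ) = -0.40945 rad/s.
V_P = V_A + ω_rod × AP, with AP = 0.3097 m along the rod.
Components: V_Px = −rω sinθ − a·ω_rod·sinφ = -1.427 m/s;  V_Py = rω cosθ + a·ω_rod·cosφ = +0.10841 m/s.
|V_P| = √(V_Px² + V_Py²) = 1.4311 m/s.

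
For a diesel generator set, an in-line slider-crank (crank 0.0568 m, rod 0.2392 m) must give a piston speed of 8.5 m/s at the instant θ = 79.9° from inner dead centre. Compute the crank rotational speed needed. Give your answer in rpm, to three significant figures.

1390

For an in-line slider-crank, |v_piston| = rω|sinθ|·[1 + r cosθ/√(L² − r² sin²θ)].
With r = 0.0568 m, L = 0.2392 m, θ = 79.9°: the bracketed kinematic factor |dx/dθ| = 0.058315 m.
ω = v/|dx/dθ| = 8.5/0.058315 = 145.76 rad/s.
N = 60ω/(2π) = 1391.9 rpm.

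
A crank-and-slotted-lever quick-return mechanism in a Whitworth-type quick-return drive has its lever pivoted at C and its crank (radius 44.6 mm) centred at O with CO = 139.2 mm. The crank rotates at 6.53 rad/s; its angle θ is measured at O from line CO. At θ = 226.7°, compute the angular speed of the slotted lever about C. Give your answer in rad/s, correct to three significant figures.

ω = 6.53 rad/s
Crank pin A relative to C: A = (d + r cosθ, r sinθ); lever angle φ = atan2(r sinθ, d + r cosθ).
Differentiating tanφ: φ̇ = rω(d cosθ + r)/(d² + r² + 2dr cosθ).
d² + r² + 2dr cosθ = |CA|² = 0.0128502 m²;  d cosθ + r = -0.050866 m.
|ω_lever| = |0.0446·6.53·-0.050866| / 0.0128502 = 1.1528 rad/s.

1.15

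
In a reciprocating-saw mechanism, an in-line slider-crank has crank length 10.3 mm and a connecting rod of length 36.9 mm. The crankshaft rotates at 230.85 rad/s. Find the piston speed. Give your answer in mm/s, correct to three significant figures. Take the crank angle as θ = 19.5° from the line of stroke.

1000

ω = 230.8 rad/s
For an in-line slider-crank, x = r cosθ + √(L² − r² sin²θ), so v = −rω sinθ·[1 + r cosθ/√(L² − r² sin²θ)].
With r = 0.0103 m, L = 0.0369 m, θ = 19.5°: √(L² − r² sin²θ) = 0.036739 m.
v = −0.0103·230.8·0.33381·[1 + 0.0103·0.94264/0.036739] = -1.0035 m/s.
|v| = 1.0035 m/s = 1003.5 mm/s.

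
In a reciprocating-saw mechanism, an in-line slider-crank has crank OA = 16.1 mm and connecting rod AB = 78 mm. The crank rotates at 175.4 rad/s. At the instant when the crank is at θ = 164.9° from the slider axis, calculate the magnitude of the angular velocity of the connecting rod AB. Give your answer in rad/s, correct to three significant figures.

ω = 175.4 rad/s
The rod makes angle φ with the slider axis where L sinφ = r sinθ; differentiating, L cosφ·φ̇ = r ω cosθ.
L cosφ = √(L² − r² sin²θ) = 0.077887 m.
|ω_rod| = r ω |cosθ| / √(L² − r² sin²θ) = 0.0161·175.4·0.96547/0.077887 = 35.005 rad/s.

35.0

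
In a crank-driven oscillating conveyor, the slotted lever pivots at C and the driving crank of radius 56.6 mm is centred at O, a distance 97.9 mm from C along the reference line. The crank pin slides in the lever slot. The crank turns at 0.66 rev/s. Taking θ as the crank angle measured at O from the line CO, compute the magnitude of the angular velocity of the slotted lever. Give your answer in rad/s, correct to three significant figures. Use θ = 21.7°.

1.50

ω = 4.147 rad/s (from 0.66 rev/s).
Crank pin A relative to C: A = (d + r cosθ, r sinθ); lever angle φ = atan2(r sinθ, d + r cosθ).
Differentiating tanφ: φ̇ = rω(d cosθ + r)/(d² + r² + 2dr cosθ).
d² + r² + 2dr cosθ = |CA|² = 0.0230849 m²;  d cosθ + r = +0.14756 m.
|ω_lever| = |0.0566·4.147·+0.14756| / 0.0230849 = 1.5003 rad/s.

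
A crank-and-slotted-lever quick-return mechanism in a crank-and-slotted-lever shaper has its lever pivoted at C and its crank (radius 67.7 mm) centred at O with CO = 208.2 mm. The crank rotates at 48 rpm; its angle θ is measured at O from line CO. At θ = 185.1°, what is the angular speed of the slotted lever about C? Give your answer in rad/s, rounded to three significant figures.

2.39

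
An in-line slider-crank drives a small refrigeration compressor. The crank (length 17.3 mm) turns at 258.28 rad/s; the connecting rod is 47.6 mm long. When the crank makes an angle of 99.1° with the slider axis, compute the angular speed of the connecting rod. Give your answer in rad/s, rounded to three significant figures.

ω = 258.3 rad/s
The rod makes angle φ with the slider axis where L sinφ = r sinθ; differentiating, L cosφ·φ̇ = r ω cosθ.
L cosφ = √(L² − r² sin²θ) = 0.044429 m.
|ω_rod| = r ω |cosθ| / √(L² − r² sin²θ) = 0.0173·258.3·0.15816/0.044429 = 15.906 rad/s.

15.9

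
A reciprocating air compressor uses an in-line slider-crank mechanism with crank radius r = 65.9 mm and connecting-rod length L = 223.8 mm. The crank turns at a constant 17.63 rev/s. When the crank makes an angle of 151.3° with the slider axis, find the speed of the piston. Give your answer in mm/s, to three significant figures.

ω = 2π·17.6 = 110.8 rad/s
For an in-line slider-crank, x = r cosθ + √(L² − r² sin²θ), so v = −rω sinθ·[1 + r cosθ/√(L² − r² sin²θ)].
With r = 0.0659 m, L = 0.2238 m, θ = 151.3°: √(L² − r² sin²θ) = 0.22155 m.
v = −0.0659·110.8·0.48022·[1 + 0.0659·-0.87715/0.22155] = -2.591 m/s.
|v| = 2.591 m/s = 2591 mm/s.

2590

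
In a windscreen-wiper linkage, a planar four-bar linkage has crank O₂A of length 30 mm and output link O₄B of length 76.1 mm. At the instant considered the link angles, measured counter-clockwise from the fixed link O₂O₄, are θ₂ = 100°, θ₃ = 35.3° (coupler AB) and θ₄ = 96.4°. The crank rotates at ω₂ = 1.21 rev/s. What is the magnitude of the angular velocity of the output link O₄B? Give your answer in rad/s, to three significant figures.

3.10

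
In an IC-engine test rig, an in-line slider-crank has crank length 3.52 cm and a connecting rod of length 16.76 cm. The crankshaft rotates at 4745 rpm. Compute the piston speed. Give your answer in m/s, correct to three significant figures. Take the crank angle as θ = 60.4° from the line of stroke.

ω = 2π·4745/60 = 496.9 rad/s
For an in-line slider-crank, x = r cosθ + √(L² − r² sin²θ), so v = −rω sinθ·[1 + r cosθ/√(L² − r² sin²θ)].
With r = 0.0352 m, L = 0.1676 m, θ = 60.4°: √(L² − r² sin²θ) = 0.16478 m.
v = −0.0352·496.9·0.86949·[1 + 0.0352·0.49394/0.16478] = -16.813 m/s.
|v| = 16.813 m/s.

16.8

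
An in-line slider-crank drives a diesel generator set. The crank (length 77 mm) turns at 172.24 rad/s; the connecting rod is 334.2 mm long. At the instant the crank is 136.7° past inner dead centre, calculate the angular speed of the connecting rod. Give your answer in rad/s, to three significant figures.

29.2

ω = 172.2 rad/s
The rod makes angle φ with the slider axis where L sinφ = r sinθ; differentiating, L cosφ·φ̇ = r ω cosθ.
L cosφ = √(L² − r² sin²θ) = 0.33 m.
|ω_rod| = r ω |cosθ| / √(L² − r² sin²θ) = 0.077·172.2·0.72777/0.33 = 29.249 rad/s.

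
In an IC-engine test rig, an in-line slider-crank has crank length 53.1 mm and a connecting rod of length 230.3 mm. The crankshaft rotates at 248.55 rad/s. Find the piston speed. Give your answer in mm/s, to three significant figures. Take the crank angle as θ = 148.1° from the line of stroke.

5600

ω = 248.6 rad/s
For an in-line slider-crank, x = r cosθ + √(L² − r² sin²θ), so v = −rω sinθ·[1 + r cosθ/√(L² − r² sin²θ)].
With r = 0.0531 m, L = 0.2303 m, θ = 148.1°: √(L² − r² sin²θ) = 0.22858 m.
v = −0.0531·248.6·0.52844·[1 + 0.0531·-0.84897/0.22858] = -5.5989 m/s.
|v| = 5.5989 m/s = 5598.9 mm/s.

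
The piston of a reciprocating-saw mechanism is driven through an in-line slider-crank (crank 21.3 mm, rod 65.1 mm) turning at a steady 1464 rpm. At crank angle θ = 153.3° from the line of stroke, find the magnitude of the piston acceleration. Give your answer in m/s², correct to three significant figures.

346

ω = 2π·1464/60 = 153.3 rad/s
x(θ) = r cosθ + √(L² − r² sin²θ); with ω constant, a = ω²·d²x/dθ².
d²x/dθ² = −r cosθ − r²(cos2θ)/√u − r⁴ sin²2θ/(4u^{3/2}),  u = L² − r² sin²θ = 0.00414642 m².
Substituting r = 0.0213 m, L = 0.0651 m, θ = 153.3°: d²x/dθ² = +0.014704 m.
a = ω²·d²x/dθ² = (153.3)²·(+0.014704) = +345.6 m/s²;  |a| = 345.6 m/s².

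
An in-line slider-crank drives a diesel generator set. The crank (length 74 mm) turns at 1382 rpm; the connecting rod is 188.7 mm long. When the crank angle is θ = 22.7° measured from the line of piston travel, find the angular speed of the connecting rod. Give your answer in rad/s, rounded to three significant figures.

53.0

ω = 144.7 rad/s (converted from 1382 rpm).
The rod makes angle φ with the slider axis where L sinφ = r sinθ; differentiating, L cosφ·φ̇ = r ω cosθ.
L cosφ = √(L² − r² sin²θ) = 0.18653 m.
|ω_rod| = r ω |cosθ| / √(L² − r² sin²θ) = 0.074·144.7·0.92254/0.18653 = 52.968 rad/s.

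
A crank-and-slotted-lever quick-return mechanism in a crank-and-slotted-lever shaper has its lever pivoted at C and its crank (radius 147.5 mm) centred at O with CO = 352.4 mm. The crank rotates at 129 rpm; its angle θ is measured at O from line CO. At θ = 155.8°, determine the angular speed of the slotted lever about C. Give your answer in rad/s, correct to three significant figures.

ω = 13.51 rad/s (from 129 rpm).
Crank pin A relative to C: A = (d + r cosθ, r sinθ); lever angle φ = atan2(r sinθ, d + r cosθ).
Differentiating tanφ: φ̇ = rω(d cosθ + r)/(d² + r² + 2dr cosθ).
d² + r² + 2dr cosθ = |CA|² = 0.0511198 m²;  d cosθ + r = -0.17393 m.
|ω_lever| = |0.1475·13.51·-0.17393| / 0.0511198 = 6.7795 rad/s.

6.78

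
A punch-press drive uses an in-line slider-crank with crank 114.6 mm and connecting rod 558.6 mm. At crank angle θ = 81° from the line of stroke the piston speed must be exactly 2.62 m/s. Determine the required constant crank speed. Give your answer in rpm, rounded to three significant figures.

214

For an in-line slider-crank, |v_piston| = rω|sinθ|·[1 + r cosθ/√(L² − r² sin²θ)].
With r = 0.1146 m, L = 0.5586 m, θ = 81°: the bracketed kinematic factor |dx/dθ| = 0.1169 m.
ω = v/|dx/dθ| = 2.62/0.1169 = 22.413 rad/s.
N = 60ω/(2π) = 214.02 rpm.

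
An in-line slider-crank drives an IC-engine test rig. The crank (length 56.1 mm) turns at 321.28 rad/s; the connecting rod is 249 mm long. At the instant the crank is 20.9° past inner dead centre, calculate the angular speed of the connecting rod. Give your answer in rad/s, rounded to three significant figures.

67.8

ω = 321.3 rad/s
The rod makes angle φ with the slider axis where L sinφ = r sinθ; differentiating, L cosφ·φ̇ = r ω cosθ.
L cosφ = √(L² − r² sin²θ) = 0.24819 m.
|ω_rod| = r ω |cosθ| / √(L² − r² sin²θ) = 0.0561·321.3·0.93420/0.24819 = 67.842 rad/s.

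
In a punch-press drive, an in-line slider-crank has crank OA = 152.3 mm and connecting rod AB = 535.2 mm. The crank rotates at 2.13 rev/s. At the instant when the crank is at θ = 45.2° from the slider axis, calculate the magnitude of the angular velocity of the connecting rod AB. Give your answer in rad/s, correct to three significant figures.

ω = 13.38 rad/s (converted from 2.13 rev/s).
The rod makes angle φ with the slider axis where L sinφ = r sinθ; differentiating, L cosφ·φ̇ = r ω cosθ.
L cosφ = √(L² − r² sin²θ) = 0.52418 m.
|ω_rod| = r ω |cosθ| / √(L² − r² sin²θ) = 0.1523·13.38·0.70463/0.52418 = 2.74 rad/s.

2.74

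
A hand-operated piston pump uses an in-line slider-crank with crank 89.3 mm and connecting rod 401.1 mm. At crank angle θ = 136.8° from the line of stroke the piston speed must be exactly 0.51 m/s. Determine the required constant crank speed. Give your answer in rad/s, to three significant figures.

For an in-line slider-crank, |v_piston| = rω|sinθ|·[1 + r cosθ/√(L² − r² sin²θ)].
With r = 0.0893 m, L = 0.4011 m, θ = 136.8°: the bracketed kinematic factor |dx/dθ| = 0.051092 m.
ω = v/|dx/dθ| = 0.51/0.051092 = 9.9821 rad/s.

9.98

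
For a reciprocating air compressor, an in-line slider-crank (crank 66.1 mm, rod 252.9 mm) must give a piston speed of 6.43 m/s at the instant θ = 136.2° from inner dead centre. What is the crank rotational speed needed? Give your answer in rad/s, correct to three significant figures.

174

For an in-line slider-crank, |v_piston| = rω|sinθ|·[1 + r cosθ/√(L² − r² sin²θ)].
With r = 0.0661 m, L = 0.2529 m, θ = 136.2°: the bracketed kinematic factor |dx/dθ| = 0.036975 m.
ω = v/|dx/dθ| = 6.43/0.036975 = 173.9 rad/s.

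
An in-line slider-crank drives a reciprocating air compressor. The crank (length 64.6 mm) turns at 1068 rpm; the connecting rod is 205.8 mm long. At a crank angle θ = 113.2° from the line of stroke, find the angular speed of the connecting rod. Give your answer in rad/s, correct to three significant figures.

14.4

ω = 111.8 rad/s (converted from 1068 rpm).
The rod makes angle φ with the slider axis where L sinφ = r sinθ; differentiating, L cosφ·φ̇ = r ω cosθ.
L cosφ = √(L² − r² sin²θ) = 0.19705 m.
|ω_rod| = r ω |cosθ| / √(L² − r² sin²θ) = 0.0646·111.8·0.39394/0.19705 = 14.444 rad/s.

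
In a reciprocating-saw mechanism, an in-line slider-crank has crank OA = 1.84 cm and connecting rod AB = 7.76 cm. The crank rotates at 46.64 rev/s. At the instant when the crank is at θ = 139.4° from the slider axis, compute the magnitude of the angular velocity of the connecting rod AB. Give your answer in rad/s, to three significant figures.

53.4

ω = 293 rad/s (converted from 46.64 rev/s).
The rod makes angle φ with the slider axis where L sinφ = r sinθ; differentiating, L cosφ·φ̇ = r ω cosθ.
L cosφ = √(L² − r² sin²θ) = 0.076671 m.
|ω_rod| = r ω |cosθ| / √(L² − r² sin²θ) = 0.0184·293·0.75927/0.076671 = 53.398 rad/s.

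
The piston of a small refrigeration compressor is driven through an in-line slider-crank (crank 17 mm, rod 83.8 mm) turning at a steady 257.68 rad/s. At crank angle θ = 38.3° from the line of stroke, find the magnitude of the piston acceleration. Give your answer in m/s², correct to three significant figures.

ω = 257.7 rad/s
x(θ) = r cosθ + √(L² − r² sin²θ); with ω constant, a = ω²·d²x/dθ².
d²x/dθ² = −r cosθ − r²(cos2θ)/√u − r⁴ sin²2θ/(4u^{3/2}),  u = L² − r² sin²θ = 0.00691143 m².
Substituting r = 0.017 m, L = 0.0838 m, θ = 38.3°: d²x/dθ² = -0.014181 m.
a = ω²·d²x/dθ² = (257.7)²·(-0.014181) = -941.62 m/s²;  |a| = 941.62 m/s².

942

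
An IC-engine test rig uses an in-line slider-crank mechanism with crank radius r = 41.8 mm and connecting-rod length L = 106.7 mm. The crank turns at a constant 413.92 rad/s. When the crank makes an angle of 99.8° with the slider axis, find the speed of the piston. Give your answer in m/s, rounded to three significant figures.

15.8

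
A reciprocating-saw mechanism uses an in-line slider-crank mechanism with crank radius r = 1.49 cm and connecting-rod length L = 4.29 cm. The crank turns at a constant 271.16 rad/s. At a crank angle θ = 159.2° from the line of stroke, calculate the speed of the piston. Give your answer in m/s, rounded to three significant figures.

ω = 271.2 rad/s
For an in-line slider-crank, x = r cosθ + √(L² − r² sin²θ), so v = −rω sinθ·[1 + r cosθ/√(L² − r² sin²θ)].
With r = 0.0149 m, L = 0.0429 m, θ = 159.2°: √(L² − r² sin²θ) = 0.042572 m.
v = −0.0149·271.2·0.35511·[1 + 0.0149·-0.93483/0.042572] = -0.96532 m/s.
|v| = 0.96532 m/s.

0.965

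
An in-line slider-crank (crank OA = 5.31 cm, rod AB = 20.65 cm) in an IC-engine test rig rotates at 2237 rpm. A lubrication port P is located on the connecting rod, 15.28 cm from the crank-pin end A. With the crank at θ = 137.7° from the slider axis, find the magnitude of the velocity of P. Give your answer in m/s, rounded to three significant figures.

7.56

ω = 234.3 rad/s.  Crank-pin speed |V_A| = rω = 12.439 m/s, perpendicular to OA.
Rod angle: sinφ = −(r/L) sinθ ⇒ φ = -9.966°; ω_rod = −rω cosθ/√(L²−r²sin²θ) = +45.236 rad/s.
V_P = V_A + ω_rod × AP, with AP = 0.1528 m along the rod.
Components: V_Px = −rω sinθ − a·ω_rod·sinφ = -7.1755 m/s;  V_Py = rω cosθ + a·ω_rod·cosφ = -2.3925 m/s.
|V_P| = √(V_Px² + V_Py²) = 7.5638 m/s.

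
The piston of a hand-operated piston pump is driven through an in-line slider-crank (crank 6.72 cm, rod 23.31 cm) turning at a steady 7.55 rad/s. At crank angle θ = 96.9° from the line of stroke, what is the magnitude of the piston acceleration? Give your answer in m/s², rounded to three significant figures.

ω = 7.55 rad/s
x(θ) = r cosθ + √(L² − r² sin²θ); with ω constant, a = ω²·d²x/dθ².
d²x/dθ² = −r cosθ − r²(cos2θ)/√u − r⁴ sin²2θ/(4u^{3/2}),  u = L² − r² sin²θ = 0.0498849 m².
Substituting r = 0.0672 m, L = 0.2331 m, θ = 96.9°: d²x/dθ² = +0.027682 m.
a = ω²·d²x/dθ² = (7.55)²·(+0.027682) = +1.578 m/s²;  |a| = 1.578 m/s².

1.58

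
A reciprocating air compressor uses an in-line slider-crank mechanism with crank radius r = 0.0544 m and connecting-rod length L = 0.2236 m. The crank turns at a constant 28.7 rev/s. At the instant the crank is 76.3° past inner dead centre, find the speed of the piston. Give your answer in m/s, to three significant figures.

ω = 2π·28.7 = 180.3 rad/s
For an in-line slider-crank, x = r cosθ + √(L² − r² sin²θ), so v = −rω sinθ·[1 + r cosθ/√(L² − r² sin²θ)].
With r = 0.0544 m, L = 0.2236 m, θ = 76.3°: √(L² − r² sin²θ) = 0.21726 m.
v = −0.0544·180.3·0.97155·[1 + 0.0544·0.23684/0.21726] = -10.096 m/s.
|v| = 10.096 m/s.

10.1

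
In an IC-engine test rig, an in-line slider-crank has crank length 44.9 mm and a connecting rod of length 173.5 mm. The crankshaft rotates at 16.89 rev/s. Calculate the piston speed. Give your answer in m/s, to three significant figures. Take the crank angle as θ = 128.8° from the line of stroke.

3.10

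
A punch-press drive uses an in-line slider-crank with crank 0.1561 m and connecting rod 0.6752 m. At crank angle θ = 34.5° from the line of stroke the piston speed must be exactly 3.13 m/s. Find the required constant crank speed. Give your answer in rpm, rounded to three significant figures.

284

For an in-line slider-crank, |v_piston| = rω|sinθ|·[1 + r cosθ/√(L² − r² sin²θ)].
With r = 0.1561 m, L = 0.6752 m, θ = 34.5°: the bracketed kinematic factor |dx/dθ| = 0.10541 m.
ω = v/|dx/dθ| = 3.13/0.10541 = 29.694 rad/s.
N = 60ω/(2π) = 283.56 rpm.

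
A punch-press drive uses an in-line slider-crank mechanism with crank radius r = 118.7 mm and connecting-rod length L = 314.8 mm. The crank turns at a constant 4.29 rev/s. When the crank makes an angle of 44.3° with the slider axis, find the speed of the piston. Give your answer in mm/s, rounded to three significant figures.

ω = 2π·4.29 = 26.95 rad/s
For an in-line slider-crank, x = r cosθ + √(L² − r² sin²θ), so v = −rω sinθ·[1 + r cosθ/√(L² − r² sin²θ)].
With r = 0.1187 m, L = 0.3148 m, θ = 44.3°: √(L² − r² sin²θ) = 0.30369 m.
v = −0.1187·26.95·0.69842·[1 + 0.1187·0.71569/0.30369] = -2.8597 m/s.
|v| = 2.8597 m/s = 2859.7 mm/s.

2860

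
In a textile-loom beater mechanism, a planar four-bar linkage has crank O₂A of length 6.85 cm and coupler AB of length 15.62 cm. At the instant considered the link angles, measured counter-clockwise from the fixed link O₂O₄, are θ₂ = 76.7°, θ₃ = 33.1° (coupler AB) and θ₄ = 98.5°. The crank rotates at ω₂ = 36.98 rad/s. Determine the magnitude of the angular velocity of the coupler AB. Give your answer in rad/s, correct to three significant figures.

6.62

ω₂ = 36.98 rad/s
Differentiating the loop-closure r₂e^{iθ₂}+r₃e^{iθ₃}=r₁+r₄e^{iθ₄} gives r₂ω₂e^{iθ₂}+r₃ω₃e^{iθ₃}=r₄ω₄e^{iθ₄}.
Eliminating the other unknown: ω₃ = r₂ω₂ sin(θ₄−θ₂) / [r₃ sin(θ₃−θ₄)].
Numerator sine = +0.37137; denominator sine = -0.90924.
Result = 0.0685·36.98·(+0.37137) / (0.1562·(-0.90924)) = -6.6238 rad/s; magnitude 6.6238 rad/s.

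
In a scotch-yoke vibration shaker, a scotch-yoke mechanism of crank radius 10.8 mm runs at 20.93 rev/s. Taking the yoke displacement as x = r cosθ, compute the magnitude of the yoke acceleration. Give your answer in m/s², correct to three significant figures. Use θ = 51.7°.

ω = 131.5 rad/s (from 20.93 rev/s).
x = r cosθ ⇒ ẍ = −rω² cosθ (ω constant).
|a| = rω²|cosθ| = 0.0108·(131.5)²·|cos 51.7°| = 115.76 m/s².

116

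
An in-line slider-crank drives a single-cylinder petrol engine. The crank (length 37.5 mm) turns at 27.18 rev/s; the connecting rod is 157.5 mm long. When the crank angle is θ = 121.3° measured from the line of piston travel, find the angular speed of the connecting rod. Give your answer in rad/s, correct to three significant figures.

21.6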